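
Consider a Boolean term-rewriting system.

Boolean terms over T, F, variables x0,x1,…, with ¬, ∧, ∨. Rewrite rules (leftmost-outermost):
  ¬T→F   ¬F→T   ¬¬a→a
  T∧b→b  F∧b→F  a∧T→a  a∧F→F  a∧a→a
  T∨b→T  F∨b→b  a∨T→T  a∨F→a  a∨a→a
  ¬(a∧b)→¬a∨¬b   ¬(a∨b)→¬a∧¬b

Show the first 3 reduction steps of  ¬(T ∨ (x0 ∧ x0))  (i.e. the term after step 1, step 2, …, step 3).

Answer: after 3 steps: F

Working:
  start: ¬(T ∨ (x0 ∧ x0))
  step 1: ¬T ∧ ¬(x0 ∧ x0)
  step 2: F ∧ ¬(x0 ∧ x0)
  step 3: F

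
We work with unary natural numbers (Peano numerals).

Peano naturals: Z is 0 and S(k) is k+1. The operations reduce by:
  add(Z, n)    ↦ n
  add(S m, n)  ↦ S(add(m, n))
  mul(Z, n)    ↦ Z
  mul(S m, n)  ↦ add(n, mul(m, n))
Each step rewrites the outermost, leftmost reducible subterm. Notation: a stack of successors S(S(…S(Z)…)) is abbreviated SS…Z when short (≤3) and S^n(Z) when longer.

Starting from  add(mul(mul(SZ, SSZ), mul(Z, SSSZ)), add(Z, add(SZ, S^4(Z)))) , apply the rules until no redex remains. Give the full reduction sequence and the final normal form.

Answer: normal form = S^5(Z)  (in 16 steps)

Working:
  start: add(mul(mul(SZ, SSZ), mul(Z, SSSZ)), add(Z, add(SZ, S^4(Z))))
  [1] add(mul(add(SSZ, mul(Z, SSZ)), mul(Z, SSSZ)), add(Z, add(SZ, S^4(Z))))
  [2] add(mul(S(add(SZ, mul(Z, SSZ))), mul(Z, SSSZ)), add(Z, add(SZ, S^4(Z))))
  [3] add(add(mul(Z, SSSZ), mul(add(SZ, mul(Z, SSZ)), mul(Z, SSSZ))), add(Z, add(SZ, S^4(Z))))
  [4] add(add(Z, mul(add(SZ, mul(Z, SSZ)), mul(Z, SSSZ))), add(Z, add(SZ, S^4(Z))))
  [5] add(mul(add(SZ, mul(Z, SSZ)), mul(Z, SSSZ)), add(Z, add(SZ, S^4(Z))))
  [6] add(mul(S(add(Z, mul(Z, SSZ))), mul(Z, SSSZ)), add(Z, add(SZ, S^4(Z))))
  [7] add(add(mul(Z, SSSZ), mul(add(Z, mul(Z, SSZ)), mul(Z, SSSZ))), add(Z, add(SZ, S^4(Z))))
  [8] add(add(Z, mul(add(Z, mul(Z, SSZ)), mul(Z, SSSZ))), add(Z, add(SZ, S^4(Z))))
  [9] add(mul(add(Z, mul(Z, SSZ)), mul(Z, SSSZ)), add(Z, add(SZ, S^4(Z))))
  [10] add(mul(mul(Z, SSZ), mul(Z, SSSZ)), add(Z, add(SZ, S^4(Z))))
  [11] add(mul(Z, mul(Z, SSSZ)), add(Z, add(SZ, S^4(Z))))
  [12] add(Z, add(Z, add(SZ, S^4(Z))))
  [13] add(Z, add(SZ, S^4(Z)))
  [14] add(SZ, S^4(Z))
  [15] S(add(Z, S^4(Z)))
  [16] S^5(Z)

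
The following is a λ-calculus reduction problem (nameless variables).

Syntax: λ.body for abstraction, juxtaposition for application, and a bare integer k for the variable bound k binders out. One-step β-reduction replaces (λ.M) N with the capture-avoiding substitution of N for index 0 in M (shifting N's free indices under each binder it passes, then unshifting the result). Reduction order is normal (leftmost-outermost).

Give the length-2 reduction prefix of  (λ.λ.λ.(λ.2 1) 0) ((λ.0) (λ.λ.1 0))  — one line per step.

  start: (λ.λ.λ.(λ.2 1) 0) ((λ.0) (λ.λ.1 0))
  [1] λ.λ.(λ.2 1) 0
  [2] λ.λ.1 0

Answer: after 2 steps: λ.λ.1 0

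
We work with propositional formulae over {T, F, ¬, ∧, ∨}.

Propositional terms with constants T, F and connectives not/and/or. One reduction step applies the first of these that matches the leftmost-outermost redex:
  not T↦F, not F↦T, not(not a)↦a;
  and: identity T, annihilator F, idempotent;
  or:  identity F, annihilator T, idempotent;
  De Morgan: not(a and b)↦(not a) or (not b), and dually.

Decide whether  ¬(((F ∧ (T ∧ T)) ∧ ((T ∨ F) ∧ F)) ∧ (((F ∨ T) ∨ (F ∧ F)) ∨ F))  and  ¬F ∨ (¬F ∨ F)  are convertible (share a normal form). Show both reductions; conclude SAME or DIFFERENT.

Term A:
  start: ¬(((F ∧ (T ∧ T)) ∧ ((T ∨ F) ∧ F)) ∧ (((F ∨ T) ∨ (F ∧ F)) ∨ F))
  →1  ¬((F ∧ (T ∧ T)) ∧ ((T ∨ F) ∧ F)) ∨ ¬(((F ∨ T) ∨ (F ∧ F)) ∨ F)
  →2  (¬(F ∧ (T ∧ T)) ∨ ¬((T ∨ F) ∧ F)) ∨ ¬(((F ∨ T) ∨ (F ∧ F)) ∨ F)
  →3  ((¬F ∨ ¬(T ∧ T)) ∨ ¬((T ∨ F) ∧ F)) ∨ ¬(((F ∨ T) ∨ (F ∧ F)) ∨ F)
  →4  ((T ∨ ¬(T ∧ T)) ∨ ¬((T ∨ F) ∧ F)) ∨ ¬(((F ∨ T) ∨ (F ∧ F)) ∨ F)
  →5  (T ∨ ¬((T ∨ F) ∧ F)) ∨ ¬(((F ∨ T) ∨ (F ∧ F)) ∨ F)
  →6  T ∨ ¬(((F ∨ T) ∨ (F ∧ F)) ∨ F)
  →7  T

Term B:
  start: ¬F ∨ (¬F ∨ F)
  →1  T ∨ (¬F ∨ F)
  →2  T

Answer: SAME — A ⇓ T, B ⇓ T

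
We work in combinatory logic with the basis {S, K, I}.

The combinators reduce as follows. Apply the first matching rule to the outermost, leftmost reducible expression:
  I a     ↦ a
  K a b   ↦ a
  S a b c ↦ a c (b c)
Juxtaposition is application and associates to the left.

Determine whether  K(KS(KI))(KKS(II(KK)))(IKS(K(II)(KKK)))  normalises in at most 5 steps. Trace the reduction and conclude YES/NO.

  start: K(KS(KI))(KKS(II(KK)))(IKS(K(II)(KKK)))
  [1] KS(KI)(IKS(K(II)(KKK)))
  [2] S(IKS(K(II)(KKK)))
  [3] S(KS(K(II)(KKK)))
  [4] SS

Answer: YES — reaches normal form SS in 4 ≤ 5 steps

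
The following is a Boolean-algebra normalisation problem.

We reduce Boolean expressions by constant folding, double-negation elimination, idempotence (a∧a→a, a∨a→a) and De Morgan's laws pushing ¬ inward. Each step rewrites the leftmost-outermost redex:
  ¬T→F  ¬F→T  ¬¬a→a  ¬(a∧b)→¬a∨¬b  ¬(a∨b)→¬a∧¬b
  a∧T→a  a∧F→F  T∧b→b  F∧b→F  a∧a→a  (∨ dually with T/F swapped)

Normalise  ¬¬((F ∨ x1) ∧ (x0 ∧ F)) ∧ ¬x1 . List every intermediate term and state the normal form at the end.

Answer: normal form = F  (in 5 steps)

Reduction:
  start: ¬¬((F ∨ x1) ∧ (x0 ∧ F)) ∧ ¬x1
  step 1: ((F ∨ x1) ∧ (x0 ∧ F)) ∧ ¬x1
  step 2: (x1 ∧ (x0 ∧ F)) ∧ ¬x1
  step 3: (x1 ∧ F) ∧ ¬x1
  step 4: F ∧ ¬x1
  step 5: F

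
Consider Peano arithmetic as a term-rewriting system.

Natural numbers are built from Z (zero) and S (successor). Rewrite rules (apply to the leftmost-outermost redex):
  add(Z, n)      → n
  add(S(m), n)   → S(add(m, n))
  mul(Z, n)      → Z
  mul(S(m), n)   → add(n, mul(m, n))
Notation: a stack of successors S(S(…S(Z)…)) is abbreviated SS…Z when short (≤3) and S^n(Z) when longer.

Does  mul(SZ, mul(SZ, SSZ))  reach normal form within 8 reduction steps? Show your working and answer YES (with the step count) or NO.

Answer: NO — after 8 steps the term is S(S(add(Z, mul(Z, mul(SZ, SSZ))))), not yet normal

Derivation:
  start: mul(SZ, mul(SZ, SSZ))
  →1  add(mul(SZ, SSZ), mul(Z, mul(SZ, SSZ)))
  →2  add(add(SSZ, mul(Z, SSZ)), mul(Z, mul(SZ, SSZ)))
  →3  add(S(add(SZ, mul(Z, SSZ))), mul(Z, mul(SZ, SSZ)))
  →4  S(add(add(SZ, mul(Z, SSZ)), mul(Z, mul(SZ, SSZ))))
  →5  S(add(S(add(Z, mul(Z, SSZ))), mul(Z, mul(SZ, SSZ))))
  →6  S(S(add(add(Z, mul(Z, SSZ)), mul(Z, mul(SZ, SSZ)))))
  →7  S(S(add(mul(Z, SSZ), mul(Z, mul(SZ, SSZ)))))
  →8  S(S(add(Z, mul(Z, mul(SZ, SSZ)))))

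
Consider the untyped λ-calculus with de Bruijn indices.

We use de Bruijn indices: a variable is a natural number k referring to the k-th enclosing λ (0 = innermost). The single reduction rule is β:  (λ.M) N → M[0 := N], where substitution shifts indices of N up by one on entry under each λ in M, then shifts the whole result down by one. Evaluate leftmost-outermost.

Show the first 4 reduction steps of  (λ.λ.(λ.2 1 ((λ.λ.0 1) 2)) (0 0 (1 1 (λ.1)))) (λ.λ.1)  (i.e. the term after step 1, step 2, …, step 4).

  start: (λ.λ.(λ.2 1 ((λ.λ.0 1) 2)) (0 0 (1 1 (λ.1)))) (λ.λ.1)
  step 1: λ.(λ.(λ.λ.1) 1 ((λ.λ.0 1) (λ.λ.1))) (0 0 ((λ.λ.1) (λ.λ.1) (λ.1)))
  step 2: λ.(λ.λ.1) 0 ((λ.λ.0 1) (λ.λ.1))
  step 3: λ.(λ.1) ((λ.λ.0 1) (λ.λ.1))
  step 4: λ.0

Answer: after 4 steps: λ.0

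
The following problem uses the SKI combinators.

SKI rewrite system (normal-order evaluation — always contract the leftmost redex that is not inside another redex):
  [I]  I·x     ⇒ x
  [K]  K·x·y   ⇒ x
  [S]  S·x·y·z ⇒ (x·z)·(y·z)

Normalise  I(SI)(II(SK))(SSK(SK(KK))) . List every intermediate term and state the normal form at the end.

  start: I(SI)(II(SK))(SSK(SK(KK)))
  →1  SI(II(SK))(SSK(SK(KK)))
  →2  I(SSK(SK(KK)))(II(SK)(SSK(SK(KK))))
  →3  SSK(SK(KK))(II(SK)(SSK(SK(KK))))
  →4  S(SK(KK))(K(SK(KK)))(II(SK)(SSK(SK(KK))))
  →5  SK(KK)(II(SK)(SSK(SK(KK))))(K(SK(KK))(II(SK)(SSK(SK(KK)))))
  →6  K(II(SK)(SSK(SK(KK))))(KK(II(SK)(SSK(SK(KK)))))(K(SK(KK))(II(SK)(SSK(SK(KK)))))
  →7  II(SK)(SSK(SK(KK)))(K(SK(KK))(II(SK)(SSK(SK(KK)))))
  →8  I(SK)(SSK(SK(KK)))(K(SK(KK))(II(SK)(SSK(SK(KK)))))
  →9  SK(SSK(SK(KK)))(K(SK(KK))(II(SK)(SSK(SK(KK)))))
  →10  K(K(SK(KK))(II(SK)(SSK(SK(KK)))))(SSK(SK(KK))(K(SK(KK))(II(SK)(SSK(SK(KK))))))
  →11  K(SK(KK))(II(SK)(SSK(SK(KK))))
  →12  SK(KK)

Answer: normal form = SK(KK)  (in 12 steps)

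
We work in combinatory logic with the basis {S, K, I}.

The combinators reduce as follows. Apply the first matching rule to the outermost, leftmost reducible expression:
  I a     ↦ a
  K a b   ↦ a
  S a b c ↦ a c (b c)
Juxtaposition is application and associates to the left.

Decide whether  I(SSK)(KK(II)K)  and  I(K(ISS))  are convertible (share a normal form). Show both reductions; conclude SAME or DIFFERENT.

Term A:
  start: I(SSK)(KK(II)K)
  step 1: SSK(KK(II)K)
  step 2: S(KK(II)K)(K(KK(II)K))
  step 3: S(KK)(K(KK(II)K))
  step 4: S(KK)(K(KK))

Term B:
  start: I(K(ISS))
  step 1: K(ISS)
  step 2: K(SS)

Answer: DIFFERENT — A ⇓ S(KK)(K(KK)), B ⇓ K(SS)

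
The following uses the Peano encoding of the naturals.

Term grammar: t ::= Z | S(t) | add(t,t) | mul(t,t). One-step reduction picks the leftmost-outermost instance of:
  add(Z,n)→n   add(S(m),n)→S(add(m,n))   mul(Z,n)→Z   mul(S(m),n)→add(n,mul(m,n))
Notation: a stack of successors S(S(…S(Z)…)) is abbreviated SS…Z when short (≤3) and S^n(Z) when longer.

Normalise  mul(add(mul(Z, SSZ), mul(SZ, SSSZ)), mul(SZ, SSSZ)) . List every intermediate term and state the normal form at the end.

  start: mul(add(mul(Z, SSZ), mul(SZ, SSSZ)), mul(SZ, SSSZ))
  step 1: mul(add(Z, mul(SZ, SSSZ)), mul(SZ, SSSZ))
  step 2: mul(mul(SZ, SSSZ), mul(SZ, SSSZ))
  step 3: mul(add(SSSZ, mul(Z, SSSZ)), mul(SZ, SSSZ))
  step 4: mul(S(add(SSZ, mul(Z, SSSZ))), mul(SZ, SSSZ))
  step 5: add(mul(SZ, SSSZ), mul(add(SSZ, mul(Z, SSSZ)), mul(SZ, SSSZ)))
  step 6: add(add(SSSZ, mul(Z, SSSZ)), mul(add(SSZ, mul(Z, SSSZ)), mul(SZ, SSSZ)))
  step 7: add(S(add(SSZ, mul(Z, SSSZ))), mul(add(SSZ, mul(Z, SSSZ)), mul(SZ, SSSZ)))
  step 8: S(add(add(SSZ, mul(Z, SSSZ)), mul(add(SSZ, mul(Z, SSSZ)), mul(SZ, SSSZ))))
  step 9: S(add(S(add(SZ, mul(Z, SSSZ))), mul(add(SSZ, mul(Z, SSSZ)), mul(SZ, SSSZ))))
  step 10: S(S(add(add(SZ, mul(Z, SSSZ)), mul(add(SSZ, mul(Z, SSSZ)), mul(SZ, SSSZ)))))
  step 11: S(S(add(S(add(Z, mul(Z, SSSZ))), mul(add(SSZ, mul(Z, SSSZ)), mul(SZ, SSSZ)))))
  step 12: S(S(S(add(add(Z, mul(Z, SSSZ)), mul(add(SSZ, mul(Z, SSSZ)), mul(SZ, SSSZ))))))
  step 13: S(S(S(add(mul(Z, SSSZ), mul(add(SSZ, mul(Z, SSSZ)), mul(SZ, SSSZ))))))
  step 14: S(S(S(add(Z, mul(add(SSZ, mul(Z, SSSZ)), mul(SZ, SSSZ))))))
  step 15: S(S(S(mul(add(SSZ, mul(Z, SSSZ)), mul(SZ, SSSZ)))))
  step 16: S(S(S(mul(S(add(SZ, mul(Z, SSSZ))), mul(SZ, SSSZ)))))
  step 17: S(S(S(add(mul(SZ, SSSZ), mul(add(SZ, mul(Z, SSSZ)), mul(SZ, SSSZ))))))
  step 18: S(S(S(add(add(SSSZ, mul(Z, SSSZ)), mul(add(SZ, mul(Z, SSSZ)), mul(SZ, SSSZ))))))
  step 19: S(S(S(add(S(add(SSZ, mul(Z, SSSZ))), mul(add(SZ, mul(Z, SSSZ)), mul(SZ, SSSZ))))))
  step 20: S(S(S(S(add(add(SSZ, mul(Z, SSSZ)), mul(add(SZ, mul(Z, SSSZ)), mul(SZ, SSSZ)))))))
  step 21: S(S(S(S(add(S(add(SZ, mul(Z, SSSZ))), mul(add(SZ, mul(Z, SSSZ)), mul(SZ, SSSZ)))))))
  step 22: S(S(S(S(S(add(add(SZ, mul(Z, SSSZ)), mul(add(SZ, mul(Z, SSSZ)), mul(SZ, SSSZ))))))))
  step 23: S(S(S(S(S(add(S(add(Z, mul(Z, SSSZ))), mul(add(SZ, mul(Z, SSSZ)), mul(SZ, SSSZ))))))))
  step 24: S(S(S(S(S(S(add(add(Z, mul(Z, SSSZ)), mul(add(SZ, mul(Z, SSSZ)), mul(SZ, SSSZ)))))))))
  step 25: S(S(S(S(S(S(add(mul(Z, SSSZ), mul(add(SZ, mul(Z, SSSZ)), mul(SZ, SSSZ)))))))))
  step 26: S(S(S(S(S(S(add(Z, mul(add(SZ, mul(Z, SSSZ)), mul(SZ, SSSZ)))))))))
  step 27: S(S(S(S(S(S(mul(add(SZ, mul(Z, SSSZ)), mul(SZ, SSSZ))))))))
  step 28: S(S(S(S(S(S(mul(S(add(Z, mul(Z, SSSZ))), mul(SZ, SSSZ))))))))
  step 29: S(S(S(S(S(S(add(mul(SZ, SSSZ), mul(add(Z, mul(Z, SSSZ)), mul(SZ, SSSZ)))))))))
  step 30: S(S(S(S(S(S(add(add(SSSZ, mul(Z, SSSZ)), mul(add(Z, mul(Z, SSSZ)), mul(SZ, SSSZ)))))))))
  step 31: S(S(S(S(S(S(add(S(add(SSZ, mul(Z, SSSZ))), mul(add(Z, mul(Z, SSSZ)), mul(SZ, SSSZ)))))))))
  step 32: S(S(S(S(S(S(S(add(add(SSZ, mul(Z, SSSZ)), mul(add(Z, mul(Z, SSSZ)), mul(SZ, SSSZ))))))))))
  step 33: S(S(S(S(S(S(S(add(S(add(SZ, mul(Z, SSSZ))), mul(add(Z, mul(Z, SSSZ)), mul(SZ, SSSZ))))))))))
  step 34: S(S(S(S(S(S(S(S(add(add(SZ, mul(Z, SSSZ)), mul(add(Z, mul(Z, SSSZ)), mul(SZ, SSSZ)))))))))))
  step 35: S(S(S(S(S(S(S(S(add(S(add(Z, mul(Z, SSSZ))), mul(add(Z, mul(Z, SSSZ)), mul(SZ, SSSZ)))))))))))
  step 36: S(S(S(S(S(S(S(S(S(add(add(Z, mul(Z, SSSZ)), mul(add(Z, mul(Z, SSSZ)), mul(SZ, SSSZ))))))))))))
  step 37: S(S(S(S(S(S(S(S(S(add(mul(Z, SSSZ), mul(add(Z, mul(Z, SSSZ)), mul(SZ, SSSZ))))))))))))
  step 38: S(S(S(S(S(S(S(S(S(add(Z, mul(add(Z, mul(Z, SSSZ)), mul(SZ, SSSZ))))))))))))
  step 39: S(S(S(S(S(S(S(S(S(mul(add(Z, mul(Z, SSSZ)), mul(SZ, SSSZ)))))))))))
  step 40: S(S(S(S(S(S(S(S(S(mul(mul(Z, SSSZ), mul(SZ, SSSZ)))))))))))
  step 41: S(S(S(S(S(S(S(S(S(mul(Z, mul(SZ, SSSZ)))))))))))
  step 42: S^9(Z)

Answer: normal form = S^9(Z)  (in 42 steps)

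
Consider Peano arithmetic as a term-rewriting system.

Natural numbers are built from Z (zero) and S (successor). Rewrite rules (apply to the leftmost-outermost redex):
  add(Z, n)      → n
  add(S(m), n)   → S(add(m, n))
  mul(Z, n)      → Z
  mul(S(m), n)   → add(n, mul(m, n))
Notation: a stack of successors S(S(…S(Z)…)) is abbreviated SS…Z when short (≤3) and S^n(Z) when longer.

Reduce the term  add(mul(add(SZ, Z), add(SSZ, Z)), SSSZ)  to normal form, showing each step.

Answer: normal form = S^5(Z)  (in 13 steps)

Derivation:
  start: add(mul(add(SZ, Z), add(SSZ, Z)), SSSZ)
  →1  add(mul(S(add(Z, Z)), add(SSZ, Z)), SSSZ)
  →2  add(add(add(SSZ, Z), mul(add(Z, Z), add(SSZ, Z))), SSSZ)
  →3  add(add(S(add(SZ, Z)), mul(add(Z, Z), add(SSZ, Z))), SSSZ)
  →4  add(S(add(add(SZ, Z), mul(add(Z, Z), add(SSZ, Z)))), SSSZ)
  →5  S(add(add(add(SZ, Z), mul(add(Z, Z), add(SSZ, Z))), SSSZ))
  →6  S(add(add(S(add(Z, Z)), mul(add(Z, Z), add(SSZ, Z))), SSSZ))
  →7  S(add(S(add(add(Z, Z), mul(add(Z, Z), add(SSZ, Z)))), SSSZ))
  →8  S(S(add(add(add(Z, Z), mul(add(Z, Z), add(SSZ, Z))), SSSZ)))
  →9  S(S(add(add(Z, mul(add(Z, Z), add(SSZ, Z))), SSSZ)))
  →10  S(S(add(mul(add(Z, Z), add(SSZ, Z)), SSSZ)))
  →11  S(S(add(mul(Z, add(SSZ, Z)), SSSZ)))
  →12  S(S(add(Z, SSSZ)))
  →13  S^5(Z)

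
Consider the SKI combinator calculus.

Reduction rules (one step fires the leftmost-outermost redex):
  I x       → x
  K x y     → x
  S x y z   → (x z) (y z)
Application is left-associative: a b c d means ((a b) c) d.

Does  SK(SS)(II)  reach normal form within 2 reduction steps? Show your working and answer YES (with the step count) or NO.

Answer: NO — after 2 steps the term is II, not yet normal

Working:
  start: SK(SS)(II)
  [1] K(II)(SS(II))
  [2] II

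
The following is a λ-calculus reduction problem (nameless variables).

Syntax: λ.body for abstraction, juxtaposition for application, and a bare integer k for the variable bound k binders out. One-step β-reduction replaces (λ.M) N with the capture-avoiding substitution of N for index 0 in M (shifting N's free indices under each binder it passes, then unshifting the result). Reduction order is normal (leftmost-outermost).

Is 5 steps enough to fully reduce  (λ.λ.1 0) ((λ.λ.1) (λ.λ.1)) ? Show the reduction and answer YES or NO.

  start: (λ.λ.1 0) ((λ.λ.1) (λ.λ.1))
  step 1: λ.(λ.λ.1) (λ.λ.1) 0
  step 2: λ.(λ.λ.λ.1) 0
  step 3: λ.λ.λ.1

Answer: YES — reaches normal form λ.λ.λ.1 in 3 ≤ 5 steps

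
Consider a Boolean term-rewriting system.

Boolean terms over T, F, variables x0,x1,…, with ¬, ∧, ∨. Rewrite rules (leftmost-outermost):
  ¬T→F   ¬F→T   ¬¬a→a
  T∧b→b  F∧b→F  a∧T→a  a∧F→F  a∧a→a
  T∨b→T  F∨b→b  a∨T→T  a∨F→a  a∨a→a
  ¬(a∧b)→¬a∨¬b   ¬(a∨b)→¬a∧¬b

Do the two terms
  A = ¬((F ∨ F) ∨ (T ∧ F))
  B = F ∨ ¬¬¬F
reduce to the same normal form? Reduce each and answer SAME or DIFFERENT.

Term A:
  start: ¬((F ∨ F) ∨ (T ∧ F))
  [1] ¬(F ∨ F) ∧ ¬(T ∧ F)
  [2] (¬F ∧ ¬F) ∧ ¬(T ∧ F)
  [3] ¬F ∧ ¬(T ∧ F)
  [4] T ∧ ¬(T ∧ F)
  [5] ¬(T ∧ F)
  [6] ¬T ∨ ¬F
  [7] F ∨ ¬F
  [8] ¬F
  [9] T

Term B:
  start: F ∨ ¬¬¬F
  [1] ¬¬¬F
  [2] ¬F
  [3] T

Answer: SAME — A ⇓ T, B ⇓ T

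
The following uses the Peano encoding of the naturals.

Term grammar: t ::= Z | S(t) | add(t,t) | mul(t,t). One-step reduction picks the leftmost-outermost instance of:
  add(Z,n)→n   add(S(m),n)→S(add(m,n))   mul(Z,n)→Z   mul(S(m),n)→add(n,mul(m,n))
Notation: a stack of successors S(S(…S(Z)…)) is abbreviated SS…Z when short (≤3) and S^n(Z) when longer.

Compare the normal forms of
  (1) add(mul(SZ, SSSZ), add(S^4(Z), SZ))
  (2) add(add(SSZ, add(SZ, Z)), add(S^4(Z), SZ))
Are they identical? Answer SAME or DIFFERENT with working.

Answer: SAME — A ⇓ S^8(Z), B ⇓ S^8(Z)

Working:
Term A:
  start: add(mul(SZ, SSSZ), add(S^4(Z), SZ))
  [1] add(add(SSSZ, mul(Z, SSSZ)), add(S^4(Z), SZ))
  [2] add(S(add(SSZ, mul(Z, SSSZ))), add(S^4(Z), SZ))
  [3] S(add(add(SSZ, mul(Z, SSSZ)), add(S^4(Z), SZ)))
  [4] S(add(S(add(SZ, mul(Z, SSSZ))), add(S^4(Z), SZ)))
  [5] S(S(add(add(SZ, mul(Z, SSSZ)), add(S^4(Z), SZ))))
  [6] S(S(add(S(add(Z, mul(Z, SSSZ))), add(S^4(Z), SZ))))
  [7] S(S(S(add(add(Z, mul(Z, SSSZ)), add(S^4(Z), SZ)))))
  [8] S(S(S(add(mul(Z, SSSZ), add(S^4(Z), SZ)))))
  [9] S(S(S(add(Z, add(S^4(Z), SZ)))))
  [10] S(S(S(add(S^4(Z), SZ))))
  [11] S(S(S(S(add(SSSZ, SZ)))))
  [12] S(S(S(S(S(add(SSZ, SZ))))))
  [13] S(S(S(S(S(S(add(SZ, SZ)))))))
  [14] S(S(S(S(S(S(S(add(Z, SZ))))))))
  [15] S^8(Z)

Term B:
  start: add(add(SSZ, add(SZ, Z)), add(S^4(Z), SZ))
  [1] add(S(add(SZ, add(SZ, Z))), add(S^4(Z), SZ))
  [2] S(add(add(SZ, add(SZ, Z)), add(S^4(Z), SZ)))
  [3] S(add(S(add(Z, add(SZ, Z))), add(S^4(Z), SZ)))
  [4] S(S(add(add(Z, add(SZ, Z)), add(S^4(Z), SZ))))
  [5] S(S(add(add(SZ, Z), add(S^4(Z), SZ))))
  [6] S(S(add(S(add(Z, Z)), add(S^4(Z), SZ))))
  [7] S(S(S(add(add(Z, Z), add(S^4(Z), SZ)))))
  [8] S(S(S(add(Z, add(S^4(Z), SZ)))))
  [9] S(S(S(add(S^4(Z), SZ))))
  [10] S(S(S(S(add(SSSZ, SZ)))))
  [11] S(S(S(S(S(add(SSZ, SZ))))))
  [12] S(S(S(S(S(S(add(SZ, SZ)))))))
  [13] S(S(S(S(S(S(S(add(Z, SZ))))))))
  [14] S^8(Z)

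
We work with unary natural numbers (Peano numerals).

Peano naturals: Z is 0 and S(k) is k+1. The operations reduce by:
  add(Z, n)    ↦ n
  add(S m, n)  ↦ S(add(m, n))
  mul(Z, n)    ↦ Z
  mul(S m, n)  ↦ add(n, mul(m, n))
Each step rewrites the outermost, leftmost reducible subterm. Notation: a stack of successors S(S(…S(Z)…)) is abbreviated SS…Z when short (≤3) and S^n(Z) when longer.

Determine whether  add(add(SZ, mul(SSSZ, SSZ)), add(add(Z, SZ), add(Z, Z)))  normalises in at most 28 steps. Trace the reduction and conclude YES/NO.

Answer: YES — reaches normal form S^8(Z) in 27 ≤ 28 steps

Reduction:
  start: add(add(SZ, mul(SSSZ, SSZ)), add(add(Z, SZ), add(Z, Z)))
  step 1: add(S(add(Z, mul(SSSZ, SSZ))), add(add(Z, SZ), add(Z, Z)))
  step 2: S(add(add(Z, mul(SSSZ, SSZ)), add(add(Z, SZ), add(Z, Z))))
  step 3: S(add(mul(SSSZ, SSZ), add(add(Z, SZ), add(Z, Z))))
  step 4: S(add(add(SSZ, mul(SSZ, SSZ)), add(add(Z, SZ), add(Z, Z))))
  step 5: S(add(S(add(SZ, mul(SSZ, SSZ))), add(add(Z, SZ), add(Z, Z))))
  step 6: S(S(add(add(SZ, mul(SSZ, SSZ)), add(add(Z, SZ), add(Z, Z)))))
  step 7: S(S(add(S(add(Z, mul(SSZ, SSZ))), add(add(Z, SZ), add(Z, Z)))))
  step 8: S(S(S(add(add(Z, mul(SSZ, SSZ)), add(add(Z, SZ), add(Z, Z))))))
  step 9: S(S(S(add(mul(SSZ, SSZ), add(add(Z, SZ), add(Z, Z))))))
  step 10: S(S(S(add(add(SSZ, mul(SZ, SSZ)), add(add(Z, SZ), add(Z, Z))))))
  step 11: S(S(S(add(S(add(SZ, mul(SZ, SSZ))), add(add(Z, SZ), add(Z, Z))))))
  step 12: S(S(S(S(add(add(SZ, mul(SZ, SSZ)), add(add(Z, SZ), add(Z, Z)))))))
  step 13: S(S(S(S(add(S(add(Z, mul(SZ, SSZ))), add(add(Z, SZ), add(Z, Z)))))))
  step 14: S(S(S(S(S(add(add(Z, mul(SZ, SSZ)), add(add(Z, SZ), add(Z, Z))))))))
  step 15: S(S(S(S(S(add(mul(SZ, SSZ), add(add(Z, SZ), add(Z, Z))))))))
  step 16: S(S(S(S(S(add(add(SSZ, mul(Z, SSZ)), add(add(Z, SZ), add(Z, Z))))))))
  step 17: S(S(S(S(S(add(S(add(SZ, mul(Z, SSZ))), add(add(Z, SZ), add(Z, Z))))))))
  step 18: S(S(S(S(S(S(add(add(SZ, mul(Z, SSZ)), add(add(Z, SZ), add(Z, Z)))))))))
  step 19: S(S(S(S(S(S(add(S(add(Z, mul(Z, SSZ))), add(add(Z, SZ), add(Z, Z)))))))))
  step 20: S(S(S(S(S(S(S(add(add(Z, mul(Z, SSZ)), add(add(Z, SZ), add(Z, Z))))))))))
  step 21: S(S(S(S(S(S(S(add(mul(Z, SSZ), add(add(Z, SZ), add(Z, Z))))))))))
  step 22: S(S(S(S(S(S(S(add(Z, add(add(Z, SZ), add(Z, Z))))))))))
  step 23: S(S(S(S(S(S(S(add(add(Z, SZ), add(Z, Z)))))))))
  step 24: S(S(S(S(S(S(S(add(SZ, add(Z, Z)))))))))
  step 25: S(S(S(S(S(S(S(S(add(Z, add(Z, Z))))))))))
  step 26: S(S(S(S(S(S(S(S(add(Z, Z)))))))))
  step 27: S^8(Z)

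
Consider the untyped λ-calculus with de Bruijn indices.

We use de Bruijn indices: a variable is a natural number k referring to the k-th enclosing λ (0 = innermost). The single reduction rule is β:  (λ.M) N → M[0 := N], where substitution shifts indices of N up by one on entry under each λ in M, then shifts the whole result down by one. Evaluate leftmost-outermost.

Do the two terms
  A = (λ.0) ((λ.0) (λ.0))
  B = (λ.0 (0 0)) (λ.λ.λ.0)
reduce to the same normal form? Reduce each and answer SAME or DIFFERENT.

Term A:
  start: (λ.0) ((λ.0) (λ.0))
  [1] (λ.0) (λ.0)
  [2] λ.0

Term B:
  start: (λ.0 (0 0)) (λ.λ.λ.0)
  [1] (λ.λ.λ.0) ((λ.λ.λ.0) (λ.λ.λ.0))
  [2] λ.λ.0

Answer: DIFFERENT — A ⇓ λ.0, B ⇓ λ.λ.0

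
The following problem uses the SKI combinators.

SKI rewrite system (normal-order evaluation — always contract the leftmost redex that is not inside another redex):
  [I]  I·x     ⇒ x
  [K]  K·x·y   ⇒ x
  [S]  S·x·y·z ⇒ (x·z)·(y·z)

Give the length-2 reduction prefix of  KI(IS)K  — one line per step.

Answer: after 2 steps: K

Working:
  start: KI(IS)K
  step 1: IK
  step 2: K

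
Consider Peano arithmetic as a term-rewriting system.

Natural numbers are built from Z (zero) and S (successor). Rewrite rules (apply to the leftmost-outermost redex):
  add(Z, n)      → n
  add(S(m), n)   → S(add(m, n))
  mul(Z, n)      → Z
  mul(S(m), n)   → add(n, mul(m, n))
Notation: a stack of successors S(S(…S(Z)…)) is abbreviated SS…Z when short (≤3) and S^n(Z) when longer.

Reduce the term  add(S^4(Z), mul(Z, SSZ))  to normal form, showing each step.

Answer: normal form = S^4(Z)  (in 6 steps)

Reduction:
  start: add(S^4(Z), mul(Z, SSZ))
  step 1: S(add(SSSZ, mul(Z, SSZ)))
  step 2: S(S(add(SSZ, mul(Z, SSZ))))
  step 3: S(S(S(add(SZ, mul(Z, SSZ)))))
  step 4: S(S(S(S(add(Z, mul(Z, SSZ))))))
  step 5: S(S(S(S(mul(Z, SSZ)))))
  step 6: S^4(Z)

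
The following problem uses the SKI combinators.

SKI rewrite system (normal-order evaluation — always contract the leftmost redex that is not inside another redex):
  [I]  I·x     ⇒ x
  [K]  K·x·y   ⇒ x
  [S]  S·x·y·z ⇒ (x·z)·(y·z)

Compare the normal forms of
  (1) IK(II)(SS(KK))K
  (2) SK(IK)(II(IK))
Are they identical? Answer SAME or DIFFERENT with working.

Answer: SAME — A ⇓ K, B ⇓ K

Reduction:
Term A:
  start: IK(II)(SS(KK))K
  [1] K(II)(SS(KK))K
  [2] IIK
  [3] IK
  [4] K

Term B:
  start: SK(IK)(II(IK))
  [1] K(II(IK))(IK(II(IK)))
  [2] II(IK)
  [3] I(IK)
  [4] IK
  [5] K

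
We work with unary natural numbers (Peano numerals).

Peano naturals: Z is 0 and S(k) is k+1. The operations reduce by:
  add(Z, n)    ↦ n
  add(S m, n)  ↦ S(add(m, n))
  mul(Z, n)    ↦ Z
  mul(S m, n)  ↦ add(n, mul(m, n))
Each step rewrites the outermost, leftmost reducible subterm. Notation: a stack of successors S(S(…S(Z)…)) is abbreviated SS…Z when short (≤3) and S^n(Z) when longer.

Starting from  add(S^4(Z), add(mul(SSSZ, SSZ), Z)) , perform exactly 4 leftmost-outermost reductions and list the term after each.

Answer: after 4 steps: S(S(S(S(add(Z, add(mul(SSSZ, SSZ), Z))))))

Reduction:
  start: add(S^4(Z), add(mul(SSSZ, SSZ), Z))
  step 1: S(add(SSSZ, add(mul(SSSZ, SSZ), Z)))
  step 2: S(S(add(SSZ, add(mul(SSSZ, SSZ), Z))))
  step 3: S(S(S(add(SZ, add(mul(SSSZ, SSZ), Z)))))
  step 4: S(S(S(S(add(Z, add(mul(SSSZ, SSZ), Z))))))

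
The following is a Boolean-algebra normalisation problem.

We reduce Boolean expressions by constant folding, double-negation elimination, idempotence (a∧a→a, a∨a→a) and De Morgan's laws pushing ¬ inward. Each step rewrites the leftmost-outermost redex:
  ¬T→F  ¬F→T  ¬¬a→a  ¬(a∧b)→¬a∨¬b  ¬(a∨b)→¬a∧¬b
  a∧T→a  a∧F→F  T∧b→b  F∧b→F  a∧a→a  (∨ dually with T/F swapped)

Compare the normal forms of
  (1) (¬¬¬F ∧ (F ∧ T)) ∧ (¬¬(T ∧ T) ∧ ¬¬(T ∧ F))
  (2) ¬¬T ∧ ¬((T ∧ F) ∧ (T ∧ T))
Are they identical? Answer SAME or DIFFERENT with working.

Term A:
  start: (¬¬¬F ∧ (F ∧ T)) ∧ (¬¬(T ∧ T) ∧ ¬¬(T ∧ F))
  [1] (¬F ∧ (F ∧ T)) ∧ (¬¬(T ∧ T) ∧ ¬¬(T ∧ F))
  [2] (T ∧ (F ∧ T)) ∧ (¬¬(T ∧ T) ∧ ¬¬(T ∧ F))
  [3] (F ∧ T) ∧ (¬¬(T ∧ T) ∧ ¬¬(T ∧ F))
  [4] F ∧ (¬¬(T ∧ T) ∧ ¬¬(T ∧ F))
  [5] F

Term B:
  start: ¬¬T ∧ ¬((T ∧ F) ∧ (T ∧ T))
  [1] T ∧ ¬((T ∧ F) ∧ (T ∧ T))
  [2] ¬((T ∧ F) ∧ (T ∧ T))
  [3] ¬(T ∧ F) ∨ ¬(T ∧ T)
  [4] (¬T ∨ ¬F) ∨ ¬(T ∧ T)
  [5] (F ∨ ¬F) ∨ ¬(T ∧ T)
  [6] ¬F ∨ ¬(T ∧ T)
  [7] T ∨ ¬(T ∧ T)
  [8] T

Answer: DIFFERENT — A ⇓ F, B ⇓ T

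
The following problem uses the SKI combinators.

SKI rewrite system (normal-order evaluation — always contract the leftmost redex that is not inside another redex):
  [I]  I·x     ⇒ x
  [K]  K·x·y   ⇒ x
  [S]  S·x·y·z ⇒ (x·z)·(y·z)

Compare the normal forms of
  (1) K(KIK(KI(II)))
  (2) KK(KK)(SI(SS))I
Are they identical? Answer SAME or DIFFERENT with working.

Term A:
  start: K(KIK(KI(II)))
  →1  K(I(KI(II)))
  →2  K(KI(II))
  →3  KI

Term B:
  start: KK(KK)(SI(SS))I
  →1  K(SI(SS))I
  →2  SI(SS)

Answer: DIFFERENT — A ⇓ KI, B ⇓ SI(SS)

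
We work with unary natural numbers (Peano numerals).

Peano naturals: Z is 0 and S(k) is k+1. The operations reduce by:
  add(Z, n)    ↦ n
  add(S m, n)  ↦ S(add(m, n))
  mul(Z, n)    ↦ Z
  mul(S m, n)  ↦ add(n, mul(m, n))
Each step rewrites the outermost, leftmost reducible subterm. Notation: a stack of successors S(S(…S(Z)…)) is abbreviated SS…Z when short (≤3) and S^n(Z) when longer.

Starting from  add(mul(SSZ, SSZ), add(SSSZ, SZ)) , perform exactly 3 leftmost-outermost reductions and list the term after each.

  start: add(mul(SSZ, SSZ), add(SSSZ, SZ))
  [1] add(add(SSZ, mul(SZ, SSZ)), add(SSSZ, SZ))
  [2] add(S(add(SZ, mul(SZ, SSZ))), add(SSSZ, SZ))
  [3] S(add(add(SZ, mul(SZ, SSZ)), add(SSSZ, SZ)))

Answer: after 3 steps: S(add(add(SZ, mul(SZ, SSZ)), add(SSSZ, SZ)))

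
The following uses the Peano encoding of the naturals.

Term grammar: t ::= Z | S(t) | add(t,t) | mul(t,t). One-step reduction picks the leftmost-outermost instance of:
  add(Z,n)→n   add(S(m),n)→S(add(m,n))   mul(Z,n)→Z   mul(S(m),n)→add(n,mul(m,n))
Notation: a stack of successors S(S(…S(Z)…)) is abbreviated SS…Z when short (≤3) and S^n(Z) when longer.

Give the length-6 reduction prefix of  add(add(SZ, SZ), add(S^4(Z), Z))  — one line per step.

Answer: after 6 steps: S(S(S(add(SSSZ, Z))))

Reduction:
  start: add(add(SZ, SZ), add(S^4(Z), Z))
  →1  add(S(add(Z, SZ)), add(S^4(Z), Z))
  →2  S(add(add(Z, SZ), add(S^4(Z), Z)))
  →3  S(add(SZ, add(S^4(Z), Z)))
  →4  S(S(add(Z, add(S^4(Z), Z))))
  →5  S(S(add(S^4(Z), Z)))
  →6  S(S(S(add(SSSZ, Z))))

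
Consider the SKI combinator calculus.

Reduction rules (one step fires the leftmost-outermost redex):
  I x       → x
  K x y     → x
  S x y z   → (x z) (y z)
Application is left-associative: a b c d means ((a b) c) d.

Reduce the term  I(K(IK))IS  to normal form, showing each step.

  start: I(K(IK))IS
  →1  K(IK)IS
  →2  IKS
  →3  KS

Answer: normal form = KS  (in 3 steps)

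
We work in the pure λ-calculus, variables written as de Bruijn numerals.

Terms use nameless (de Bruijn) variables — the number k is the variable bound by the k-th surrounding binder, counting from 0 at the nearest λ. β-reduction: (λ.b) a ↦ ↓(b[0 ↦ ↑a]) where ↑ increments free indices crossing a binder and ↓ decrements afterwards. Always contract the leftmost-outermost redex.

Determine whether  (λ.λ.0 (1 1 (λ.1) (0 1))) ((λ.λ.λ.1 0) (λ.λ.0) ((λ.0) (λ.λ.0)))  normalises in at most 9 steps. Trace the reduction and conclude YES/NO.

Answer: YES — reaches normal form λ.0 0 in 8 ≤ 9 steps

Derivation:
  start: (λ.λ.0 (1 1 (λ.1) (0 1))) ((λ.λ.λ.1 0) (λ.λ.0) ((λ.0) (λ.λ.0)))
  →1  λ.0 ((λ.λ.λ.1 0) (λ.λ.0) ((λ.0) (λ.λ.0)) ((λ.λ.λ.1 0) (λ.λ.0) ((λ.0) (λ.λ.0))) (λ.1) (0 ((λ.λ.λ.1 0) (λ.λ.0) ((λ.0) (λ.λ.0)))))
  →2  λ.0 ((λ.λ.1 0) ((λ.0) (λ.λ.0)) ((λ.λ.λ.1 0) (λ.λ.0) ((λ.0) (λ.λ.0))) (λ.1) (0 ((λ.λ.λ.1 0) (λ.λ.0) ((λ.0) (λ.λ.0)))))
  →3  λ.0 ((λ.(λ.0) (λ.λ.0) 0) ((λ.λ.λ.1 0) (λ.λ.0) ((λ.0) (λ.λ.0))) (λ.1) (0 ((λ.λ.λ.1 0) (λ.λ.0) ((λ.0) (λ.λ.0)))))
  →4  λ.0 ((λ.0) (λ.λ.0) ((λ.λ.λ.1 0) (λ.λ.0) ((λ.0) (λ.λ.0))) (λ.1) (0 ((λ.λ.λ.1 0) (λ.λ.0) ((λ.0) (λ.λ.0)))))
  →5  λ.0 ((λ.λ.0) ((λ.λ.λ.1 0) (λ.λ.0) ((λ.0) (λ.λ.0))) (λ.1) (0 ((λ.λ.λ.1 0) (λ.λ.0) ((λ.0) (λ.λ.0)))))
  →6  λ.0 ((λ.0) (λ.1) (0 ((λ.λ.λ.1 0) (λ.λ.0) ((λ.0) (λ.λ.0)))))
  →7  λ.0 ((λ.1) (0 ((λ.λ.λ.1 0) (λ.λ.0) ((λ.0) (λ.λ.0)))))
  →8  λ.0 0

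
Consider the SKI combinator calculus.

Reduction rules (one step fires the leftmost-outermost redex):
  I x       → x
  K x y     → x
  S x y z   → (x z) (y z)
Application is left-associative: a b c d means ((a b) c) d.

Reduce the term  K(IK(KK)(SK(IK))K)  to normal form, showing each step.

  start: K(IK(KK)(SK(IK))K)
  [1] K(K(KK)(SK(IK))K)
  [2] K(KKK)
  [3] KK

Answer: normal form = KK  (in 3 steps)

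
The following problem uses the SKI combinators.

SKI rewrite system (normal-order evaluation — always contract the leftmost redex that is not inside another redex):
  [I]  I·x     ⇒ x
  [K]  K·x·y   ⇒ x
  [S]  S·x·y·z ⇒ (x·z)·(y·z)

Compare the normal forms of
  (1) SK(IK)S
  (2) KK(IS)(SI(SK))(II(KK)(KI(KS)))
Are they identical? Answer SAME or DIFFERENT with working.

Answer: DIFFERENT — A ⇓ S, B ⇓ SI(SK)

Working:
Term A:
  start: SK(IK)S
  [1] KS(IKS)
  [2] S

Term B:
  start: KK(IS)(SI(SK))(II(KK)(KI(KS)))
  [1] K(SI(SK))(II(KK)(KI(KS)))
  [2] SI(SK)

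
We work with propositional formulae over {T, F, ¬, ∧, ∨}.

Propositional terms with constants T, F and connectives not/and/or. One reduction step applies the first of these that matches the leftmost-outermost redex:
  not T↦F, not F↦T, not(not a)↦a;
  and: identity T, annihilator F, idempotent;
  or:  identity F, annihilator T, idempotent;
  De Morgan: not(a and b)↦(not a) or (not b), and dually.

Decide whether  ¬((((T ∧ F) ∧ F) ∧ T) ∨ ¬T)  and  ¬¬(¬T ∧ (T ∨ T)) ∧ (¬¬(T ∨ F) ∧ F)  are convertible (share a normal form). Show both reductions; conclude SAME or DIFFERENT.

Answer: DIFFERENT — A ⇓ T, B ⇓ F

Derivation:
Term A:
  start: ¬((((T ∧ F) ∧ F) ∧ T) ∨ ¬T)
  →1  ¬(((T ∧ F) ∧ F) ∧ T) ∧ ¬¬T
  →2  (¬((T ∧ F) ∧ F) ∨ ¬T) ∧ ¬¬T
  →3  ((¬(T ∧ F) ∨ ¬F) ∨ ¬T) ∧ ¬¬T
  →4  (((¬T ∨ ¬F) ∨ ¬F) ∨ ¬T) ∧ ¬¬T
  →5  (((F ∨ ¬F) ∨ ¬F) ∨ ¬T) ∧ ¬¬T
  →6  ((¬F ∨ ¬F) ∨ ¬T) ∧ ¬¬T
  →7  (¬F ∨ ¬T) ∧ ¬¬T
  →8  (T ∨ ¬T) ∧ ¬¬T
  →9  T ∧ ¬¬T
  →10  ¬¬T
  →11  T

Term B:
  start: ¬¬(¬T ∧ (T ∨ T)) ∧ (¬¬(T ∨ F) ∧ F)
  →1  (¬T ∧ (T ∨ T)) ∧ (¬¬(T ∨ F) ∧ F)
  →2  (F ∧ (T ∨ T)) ∧ (¬¬(T ∨ F) ∧ F)
  →3  F ∧ (¬¬(T ∨ F) ∧ F)
  →4  F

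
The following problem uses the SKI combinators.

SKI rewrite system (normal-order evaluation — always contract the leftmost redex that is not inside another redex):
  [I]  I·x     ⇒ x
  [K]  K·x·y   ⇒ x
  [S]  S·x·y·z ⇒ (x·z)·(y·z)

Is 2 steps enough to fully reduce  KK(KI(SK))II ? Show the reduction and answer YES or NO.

Answer: YES — reaches normal form I in 2 ≤ 2 steps

Reduction:
  start: KK(KI(SK))II
  [1] KII
  [2] I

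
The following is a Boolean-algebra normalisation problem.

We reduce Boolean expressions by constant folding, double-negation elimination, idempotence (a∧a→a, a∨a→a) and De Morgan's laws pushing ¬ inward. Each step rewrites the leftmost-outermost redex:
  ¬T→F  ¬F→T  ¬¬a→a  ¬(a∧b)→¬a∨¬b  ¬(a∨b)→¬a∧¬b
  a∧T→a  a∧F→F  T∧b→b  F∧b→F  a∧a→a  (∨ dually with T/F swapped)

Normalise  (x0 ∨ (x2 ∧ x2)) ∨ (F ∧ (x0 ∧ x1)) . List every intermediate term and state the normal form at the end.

  start: (x0 ∨ (x2 ∧ x2)) ∨ (F ∧ (x0 ∧ x1))
  step 1: (x0 ∨ x2) ∨ (F ∧ (x0 ∧ x1))
  step 2: (x0 ∨ x2) ∨ F
  step 3: x0 ∨ x2

Answer: normal form = x0 ∨ x2  (in 3 steps)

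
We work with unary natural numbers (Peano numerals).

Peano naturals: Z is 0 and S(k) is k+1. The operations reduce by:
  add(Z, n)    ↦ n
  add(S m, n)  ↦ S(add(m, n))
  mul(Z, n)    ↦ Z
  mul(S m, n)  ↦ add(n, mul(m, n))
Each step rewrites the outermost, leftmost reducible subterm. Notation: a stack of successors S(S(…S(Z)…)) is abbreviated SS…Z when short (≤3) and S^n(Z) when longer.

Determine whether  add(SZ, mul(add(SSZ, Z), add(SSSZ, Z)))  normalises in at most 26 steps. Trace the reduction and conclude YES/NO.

Answer: YES — reaches normal form S^7(Z) in 24 ≤ 26 steps

Derivation:
  start: add(SZ, mul(add(SSZ, Z), add(SSSZ, Z)))
  step 1: S(add(Z, mul(add(SSZ, Z), add(SSSZ, Z))))
  step 2: S(mul(add(SSZ, Z), add(SSSZ, Z)))
  step 3: S(mul(S(add(SZ, Z)), add(SSSZ, Z)))
  step 4: S(add(add(SSSZ, Z), mul(add(SZ, Z), add(SSSZ, Z))))
  step 5: S(add(S(add(SSZ, Z)), mul(add(SZ, Z), add(SSSZ, Z))))
  step 6: S(S(add(add(SSZ, Z), mul(add(SZ, Z), add(SSSZ, Z)))))
  step 7: S(S(add(S(add(SZ, Z)), mul(add(SZ, Z), add(SSSZ, Z)))))
  step 8: S(S(S(add(add(SZ, Z), mul(add(SZ, Z), add(SSSZ, Z))))))
  step 9: S(S(S(add(S(add(Z, Z)), mul(add(SZ, Z), add(SSSZ, Z))))))
  step 10: S(S(S(S(add(add(Z, Z), mul(add(SZ, Z), add(SSSZ, Z)))))))
  step 11: S(S(S(S(add(Z, mul(add(SZ, Z), add(SSSZ, Z)))))))
  step 12: S(S(S(S(mul(add(SZ, Z), add(SSSZ, Z))))))
  step 13: S(S(S(S(mul(S(add(Z, Z)), add(SSSZ, Z))))))
  step 14: S(S(S(S(add(add(SSSZ, Z), mul(add(Z, Z), add(SSSZ, Z)))))))
  step 15: S(S(S(S(add(S(add(SSZ, Z)), mul(add(Z, Z), add(SSSZ, Z)))))))
  step 16: S(S(S(S(S(add(add(SSZ, Z), mul(add(Z, Z), add(SSSZ, Z))))))))
  step 17: S(S(S(S(S(add(S(add(SZ, Z)), mul(add(Z, Z), add(SSSZ, Z))))))))
  step 18: S(S(S(S(S(S(add(add(SZ, Z), mul(add(Z, Z), add(SSSZ, Z)))))))))
  step 19: S(S(S(S(S(S(add(S(add(Z, Z)), mul(add(Z, Z), add(SSSZ, Z)))))))))
  step 20: S(S(S(S(S(S(S(add(add(Z, Z), mul(add(Z, Z), add(SSSZ, Z))))))))))
  step 21: S(S(S(S(S(S(S(add(Z, mul(add(Z, Z), add(SSSZ, Z))))))))))
  step 22: S(S(S(S(S(S(S(mul(add(Z, Z), add(SSSZ, Z)))))))))
  step 23: S(S(S(S(S(S(S(mul(Z, add(SSSZ, Z)))))))))
  step 24: S^7(Z)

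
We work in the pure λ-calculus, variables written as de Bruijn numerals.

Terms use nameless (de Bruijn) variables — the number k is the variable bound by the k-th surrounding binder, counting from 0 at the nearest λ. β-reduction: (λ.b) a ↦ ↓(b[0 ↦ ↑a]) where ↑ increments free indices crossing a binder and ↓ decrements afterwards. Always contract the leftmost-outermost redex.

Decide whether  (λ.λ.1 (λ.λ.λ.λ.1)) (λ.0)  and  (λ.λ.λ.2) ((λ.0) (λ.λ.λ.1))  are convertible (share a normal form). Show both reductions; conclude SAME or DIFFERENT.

Answer: SAME — A ⇓ λ.λ.λ.λ.λ.1, B ⇓ λ.λ.λ.λ.λ.1

Working:
Term A:
  start: (λ.λ.1 (λ.λ.λ.λ.1)) (λ.0)
  →1  λ.(λ.0) (λ.λ.λ.λ.1)
  →2  λ.λ.λ.λ.λ.1

Term B:
  start: (λ.λ.λ.2) ((λ.0) (λ.λ.λ.1))
  →1  λ.λ.(λ.0) (λ.λ.λ.1)
  →2  λ.λ.λ.λ.λ.1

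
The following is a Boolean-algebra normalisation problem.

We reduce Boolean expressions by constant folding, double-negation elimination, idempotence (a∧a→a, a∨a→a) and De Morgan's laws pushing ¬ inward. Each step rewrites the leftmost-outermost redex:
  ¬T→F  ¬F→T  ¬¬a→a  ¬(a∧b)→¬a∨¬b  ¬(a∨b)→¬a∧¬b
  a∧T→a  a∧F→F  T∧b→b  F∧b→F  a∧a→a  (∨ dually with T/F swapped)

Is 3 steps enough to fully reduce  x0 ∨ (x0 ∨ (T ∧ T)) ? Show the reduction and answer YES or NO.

  start: x0 ∨ (x0 ∨ (T ∧ T))
  [1] x0 ∨ (x0 ∨ T)
  [2] x0 ∨ T
  [3] T

Answer: YES — reaches normal form T in 3 ≤ 3 steps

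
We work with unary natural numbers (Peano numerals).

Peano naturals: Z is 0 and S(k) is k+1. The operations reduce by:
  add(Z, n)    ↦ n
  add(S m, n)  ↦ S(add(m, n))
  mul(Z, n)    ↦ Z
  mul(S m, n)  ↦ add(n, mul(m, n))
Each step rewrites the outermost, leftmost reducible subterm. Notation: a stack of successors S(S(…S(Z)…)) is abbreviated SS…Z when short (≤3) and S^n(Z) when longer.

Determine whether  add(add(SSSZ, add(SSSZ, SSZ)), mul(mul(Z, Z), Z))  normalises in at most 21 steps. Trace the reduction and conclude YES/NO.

  start: add(add(SSSZ, add(SSSZ, SSZ)), mul(mul(Z, Z), Z))
  step 1: add(S(add(SSZ, add(SSSZ, SSZ))), mul(mul(Z, Z), Z))
  step 2: S(add(add(SSZ, add(SSSZ, SSZ)), mul(mul(Z, Z), Z)))
  step 3: S(add(S(add(SZ, add(SSSZ, SSZ))), mul(mul(Z, Z), Z)))
  step 4: S(S(add(add(SZ, add(SSSZ, SSZ)), mul(mul(Z, Z), Z))))
  step 5: S(S(add(S(add(Z, add(SSSZ, SSZ))), mul(mul(Z, Z), Z))))
  step 6: S(S(S(add(add(Z, add(SSSZ, SSZ)), mul(mul(Z, Z), Z)))))
  step 7: S(S(S(add(add(SSSZ, SSZ), mul(mul(Z, Z), Z)))))
  step 8: S(S(S(add(S(add(SSZ, SSZ)), mul(mul(Z, Z), Z)))))
  step 9: S(S(S(S(add(add(SSZ, SSZ), mul(mul(Z, Z), Z))))))
  step 10: S(S(S(S(add(S(add(SZ, SSZ)), mul(mul(Z, Z), Z))))))
  step 11: S(S(S(S(S(add(add(SZ, SSZ), mul(mul(Z, Z), Z)))))))
  step 12: S(S(S(S(S(add(S(add(Z, SSZ)), mul(mul(Z, Z), Z)))))))
  step 13: S(S(S(S(S(S(add(add(Z, SSZ), mul(mul(Z, Z), Z))))))))
  step 14: S(S(S(S(S(S(add(SSZ, mul(mul(Z, Z), Z))))))))
  step 15: S(S(S(S(S(S(S(add(SZ, mul(mul(Z, Z), Z)))))))))
  step 16: S(S(S(S(S(S(S(S(add(Z, mul(mul(Z, Z), Z))))))))))
  step 17: S(S(S(S(S(S(S(S(mul(mul(Z, Z), Z)))))))))
  step 18: S(S(S(S(S(S(S(S(mul(Z, Z)))))))))
  step 19: S^8(Z)

Answer: YES — reaches normal form S^8(Z) in 19 ≤ 21 steps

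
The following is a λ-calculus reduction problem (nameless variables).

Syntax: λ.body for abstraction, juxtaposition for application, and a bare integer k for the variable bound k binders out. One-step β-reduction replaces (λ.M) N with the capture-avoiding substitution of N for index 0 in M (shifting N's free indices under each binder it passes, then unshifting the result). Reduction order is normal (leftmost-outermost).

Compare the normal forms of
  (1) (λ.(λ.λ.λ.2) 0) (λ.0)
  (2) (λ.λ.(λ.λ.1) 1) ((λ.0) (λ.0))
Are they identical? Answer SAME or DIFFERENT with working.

Answer: SAME — A ⇓ λ.λ.λ.0, B ⇓ λ.λ.λ.0

Derivation:
Term A:
  start: (λ.(λ.λ.λ.2) 0) (λ.0)
  →1  (λ.λ.λ.2) (λ.0)
  →2  λ.λ.λ.0

Term B:
  start: (λ.λ.(λ.λ.1) 1) ((λ.0) (λ.0))
  →1  λ.(λ.λ.1) ((λ.0) (λ.0))
  →2  λ.λ.(λ.0) (λ.0)
  →3  λ.λ.λ.0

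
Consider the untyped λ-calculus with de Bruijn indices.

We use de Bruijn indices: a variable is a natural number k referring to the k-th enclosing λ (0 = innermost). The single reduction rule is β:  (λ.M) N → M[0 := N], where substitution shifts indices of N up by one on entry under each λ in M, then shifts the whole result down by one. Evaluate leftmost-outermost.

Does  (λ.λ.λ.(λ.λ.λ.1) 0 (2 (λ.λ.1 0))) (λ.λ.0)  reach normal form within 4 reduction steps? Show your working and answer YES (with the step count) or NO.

  start: (λ.λ.λ.(λ.λ.λ.1) 0 (2 (λ.λ.1 0))) (λ.λ.0)
  →1  λ.λ.(λ.λ.λ.1) 0 ((λ.λ.0) (λ.λ.1 0))
  →2  λ.λ.(λ.λ.1) ((λ.λ.0) (λ.λ.1 0))
  →3  λ.λ.λ.(λ.λ.0) (λ.λ.1 0)
  →4  λ.λ.λ.λ.0

Answer: YES — reaches normal form λ.λ.λ.λ.0 in 4 ≤ 4 steps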